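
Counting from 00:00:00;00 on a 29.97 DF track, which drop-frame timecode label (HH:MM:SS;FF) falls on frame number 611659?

05:40:09;01

Ten DF minutes hold 17982 frames, so frame 611659 lies in block 34 (frames 611388–629369) with 271 frames into that block.
The block's first minute is 1800 frames and the rest 1798 each; 271 frames reaches minute 0, so 34 × 18 + 0 × 2 = 612 labels have been skipped so far.
Adding those back, label number 611659 + 612 = 612271 at 30 labels/s is 20409 s + 1 f = 5 h 40 min 9 s frame 1, i.e. 05:40:09;01.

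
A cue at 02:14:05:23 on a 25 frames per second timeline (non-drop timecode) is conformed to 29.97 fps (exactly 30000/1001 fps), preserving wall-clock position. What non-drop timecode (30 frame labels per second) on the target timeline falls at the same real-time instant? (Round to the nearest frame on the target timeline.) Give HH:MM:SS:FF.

02:13:57:26

Source frame index: (2×3600 + 14×60 + 5) × 25 + 23 = 201148.
Real time: 201148 / (25) = 201148/25 s.
Target frame: (201148/25) × (30000/1001) = 241377600/1001 ≈ 241136.464 → 241136.
At 30 labels/s: frame 241136 → 02:13:57:26.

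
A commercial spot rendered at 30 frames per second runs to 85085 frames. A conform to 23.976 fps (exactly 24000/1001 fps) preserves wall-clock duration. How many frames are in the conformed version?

Target frames = source frames × (target rate / source rate) = 85085 × (24000/1001)/(30) = 85085 × 800/1001 = 68000.

68000 frames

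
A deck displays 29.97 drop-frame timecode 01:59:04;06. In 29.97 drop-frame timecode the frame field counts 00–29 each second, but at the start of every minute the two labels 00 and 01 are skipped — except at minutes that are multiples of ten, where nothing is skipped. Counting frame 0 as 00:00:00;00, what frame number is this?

214110

Complete 10-minute blocks: 11, each 17982 frames → 197802.
Remaining 9 whole minutes in the current block: 1800 + 8 × 1798 = 16184 frames.
Within the current minute: 4 × 30 + 6 − 2 = 124 (labels ;00/;01 skipped at this minute). Total = 197802 + 16184 + 124 = 214110.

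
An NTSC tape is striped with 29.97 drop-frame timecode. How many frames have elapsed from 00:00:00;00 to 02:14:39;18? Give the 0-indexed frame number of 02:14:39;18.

242146

As if non-drop at 30 labels/s: (2 × 3600 + 14 × 60 + 39) × 30 + 18 = 242388.
Minute boundaries passed: 134; those not divisible by 10: 134 − 13 = 121; dropped labels = 2 × 121 = 242.
Actual frame index = 242388 − 242 = 242146.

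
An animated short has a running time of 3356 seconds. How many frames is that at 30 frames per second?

Frames = 3356 × 30 = 100680.

100680 frames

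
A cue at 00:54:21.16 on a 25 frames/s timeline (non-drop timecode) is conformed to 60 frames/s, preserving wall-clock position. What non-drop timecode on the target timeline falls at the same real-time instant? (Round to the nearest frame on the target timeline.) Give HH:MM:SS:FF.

Source frame index: (0×3600 + 54×60 + 21) × 25 + 16 = 81541.
Real time: 81541 / (25) = 81541/25 s.
Target frame: (81541/25) × (60) = 978492/5 ≈ 195698.400 → 195698.
At 60 labels/s: frame 195698 → 00:54:21:38.

00:54:21:38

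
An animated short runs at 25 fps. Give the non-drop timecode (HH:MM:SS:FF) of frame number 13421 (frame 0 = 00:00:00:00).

13421 ÷ 25 = 536 full seconds, remainder 21 frames.
536 s = 0 h 8 min 56 s.
Timecode: 00:08:56:21.

00:08:56:21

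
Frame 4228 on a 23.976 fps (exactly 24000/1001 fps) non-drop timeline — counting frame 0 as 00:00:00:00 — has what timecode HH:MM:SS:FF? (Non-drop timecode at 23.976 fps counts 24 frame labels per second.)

4228 ÷ 24 = 176 full seconds, remainder 4 frames.
176 s = 0 h 2 min 56 s.
Timecode: 00:02:56:04.

00:02:56:04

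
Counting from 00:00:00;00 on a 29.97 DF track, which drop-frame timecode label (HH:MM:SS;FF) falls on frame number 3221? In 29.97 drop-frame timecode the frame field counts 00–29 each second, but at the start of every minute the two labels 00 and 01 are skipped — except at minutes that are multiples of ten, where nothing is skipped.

Each 10-minute DF block holds 10 × 60 × 30 − 9 × 2 = 17982 frames. 3221 ÷ 17982 → 0 full blocks, remainder 3221.
Within the partial block the first minute is 1800 frames and each further minute 1798, so 1 further minute boundary passed. Total skipped labels = 18 × 0 + 2 × 1 = 2.
Non-drop label index = 3221 + 2 = 3223; at 30 labels/s that is 00:01:47:13, i.e. DF 00:01:47;13.

00:01:47;13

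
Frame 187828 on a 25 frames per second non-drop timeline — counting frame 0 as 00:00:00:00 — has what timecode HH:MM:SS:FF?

02:05:13:03

187828 ÷ 25 = 7513 full seconds, remainder 3 frames.
7513 s = 2 h 5 min 13 s.
Timecode: 02:05:13:03.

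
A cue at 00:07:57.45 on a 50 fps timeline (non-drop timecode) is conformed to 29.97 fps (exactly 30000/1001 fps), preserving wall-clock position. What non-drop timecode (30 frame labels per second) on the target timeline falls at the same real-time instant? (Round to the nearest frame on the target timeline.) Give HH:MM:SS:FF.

00:07:57:13

Source frame index: (0×3600 + 7×60 + 57) × 50 + 45 = 23895.
Real time: 23895 / (50) = 4779/10 s.
Target frame: (4779/10) × (30000/1001) = 14337000/1001 ≈ 14322.677 → 14323.
At 30 labels/s: frame 14323 → 00:07:57:13.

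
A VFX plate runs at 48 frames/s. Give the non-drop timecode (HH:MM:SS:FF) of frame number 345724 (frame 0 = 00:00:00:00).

345724 ÷ 48 = 7202 full seconds, remainder 28 frames.
7202 s = 2 h 0 min 2 s.
Timecode: 02:00:02:28.

02:00:02:28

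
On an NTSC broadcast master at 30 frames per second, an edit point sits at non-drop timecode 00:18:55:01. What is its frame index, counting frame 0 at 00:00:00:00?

Total seconds to the label: (0 × 3600 + 18 × 60 + 55) = 1135.
Frame index = 1135 × 30 + 1 = 34051.

frame 34051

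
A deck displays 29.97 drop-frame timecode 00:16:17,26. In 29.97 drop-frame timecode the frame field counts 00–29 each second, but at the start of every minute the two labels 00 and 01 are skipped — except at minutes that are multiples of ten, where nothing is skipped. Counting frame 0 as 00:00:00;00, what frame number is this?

As if non-drop at 30 labels/s: (0 × 3600 + 16 × 60 + 17) × 30 + 26 = 29336.
Minute boundaries passed: 16; those not divisible by 10: 16 − 1 = 15; dropped labels = 2 × 15 = 30.
Actual frame index = 29336 − 30 = 29306.

29306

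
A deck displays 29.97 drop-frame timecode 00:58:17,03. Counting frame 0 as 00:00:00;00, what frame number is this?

As if non-drop at 30 labels/s: (0 × 3600 + 58 × 60 + 17) × 30 + 3 = 104913.
Minute boundaries passed: 58; those not divisible by 10: 58 − 5 = 53; dropped labels = 2 × 53 = 106.
Actual frame index = 104913 − 106 = 104807.

104807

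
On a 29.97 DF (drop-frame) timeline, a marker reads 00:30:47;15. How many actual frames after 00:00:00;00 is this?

As if non-drop at 30 labels/s: (0 × 3600 + 30 × 60 + 47) × 30 + 15 = 55425.
Minute boundaries passed: 30; those not divisible by 10: 30 − 3 = 27; dropped labels = 2 × 27 = 54.
Actual frame index = 55425 − 54 = 55371.

55371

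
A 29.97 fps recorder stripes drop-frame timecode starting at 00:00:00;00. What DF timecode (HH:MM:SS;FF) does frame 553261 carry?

05:07:40;15

Ten DF minutes hold 17982 frames, so frame 553261 lies in block 30 (frames 539460–557441) with 13801 frames into that block.
The block's first minute is 1800 frames and the rest 1798 each; 13801 frames reaches minute 7, so 30 × 18 + 7 × 2 = 554 labels have been skipped so far.
Adding those back, label number 553261 + 554 = 553815 at 30 labels/s is 18460 s + 15 f = 5 h 7 min 40 s frame 15, i.e. 05:07:40;15.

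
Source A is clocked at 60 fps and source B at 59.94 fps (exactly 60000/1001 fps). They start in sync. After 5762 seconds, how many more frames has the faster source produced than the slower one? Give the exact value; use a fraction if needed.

A emits 60 × 5762 = 345720 frames; B emits 60000/1001 × 5762 = 345720000/1001.
Difference = 345720/1001 frames (≈ 345.3746); B is behind A.

345720/1001 frames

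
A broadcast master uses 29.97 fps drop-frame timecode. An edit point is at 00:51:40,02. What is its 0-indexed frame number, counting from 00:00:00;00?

92910

As if non-drop at 30 labels/s: (0 × 3600 + 51 × 60 + 40) × 30 + 2 = 93002.
Minute boundaries passed: 51; those not divisible by 10: 51 − 5 = 46; dropped labels = 2 × 46 = 92.
Actual frame index = 93002 − 92 = 92910.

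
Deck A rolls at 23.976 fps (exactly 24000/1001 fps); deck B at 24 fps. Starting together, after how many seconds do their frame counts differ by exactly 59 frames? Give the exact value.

The gap grows by |24 − 24000/1001| = 24/1001 frames per second.
Time for a 59-frame gap: 59 ÷ (24/1001) = 59059/24 s.

59059/24 seconds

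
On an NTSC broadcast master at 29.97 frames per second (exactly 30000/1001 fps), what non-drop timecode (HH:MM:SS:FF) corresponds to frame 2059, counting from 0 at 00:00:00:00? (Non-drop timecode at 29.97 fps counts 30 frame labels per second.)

2059 ÷ 30 = 68 full seconds, remainder 19 frames.
68 s = 0 h 1 min 8 s.
Timecode: 00:01:08:19.

00:01:08:19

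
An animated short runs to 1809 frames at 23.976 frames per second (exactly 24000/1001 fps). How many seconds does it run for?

75.450375 seconds

Running time = 1809 / (24000/1001) = 75.450375 s.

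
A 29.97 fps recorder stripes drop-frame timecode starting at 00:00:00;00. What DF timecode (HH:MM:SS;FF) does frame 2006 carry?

00:01:06;28

Ten DF minutes hold 17982 frames, so frame 2006 lies in block 0 (frames 0–17981) with 2006 frames into that block.
The block's first minute is 1800 frames and the rest 1798 each; 2006 frames reaches minute 1, so 0 × 18 + 1 × 2 = 2 labels have been skipped so far.
Adding those back, label number 2006 + 2 = 2008 at 30 labels/s is 66 s + 28 f = 0 h 1 min 6 s frame 28, i.e. 00:01:06;28.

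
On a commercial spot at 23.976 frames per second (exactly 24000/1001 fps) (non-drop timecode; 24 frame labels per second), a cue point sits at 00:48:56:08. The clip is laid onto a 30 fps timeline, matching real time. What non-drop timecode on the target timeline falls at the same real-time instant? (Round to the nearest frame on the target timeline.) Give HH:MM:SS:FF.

Source frame index: (0×3600 + 48×60 + 56) × 24 + 8 = 70472.
Real time: 70472 / (24000/1001) = 8817809/3000 s.
Target frame: (8817809/3000) × (30) = 8817809/100 ≈ 88178.090 → 88178.
At 30 labels/s: frame 88178 → 00:48:59:08.

00:48:59:08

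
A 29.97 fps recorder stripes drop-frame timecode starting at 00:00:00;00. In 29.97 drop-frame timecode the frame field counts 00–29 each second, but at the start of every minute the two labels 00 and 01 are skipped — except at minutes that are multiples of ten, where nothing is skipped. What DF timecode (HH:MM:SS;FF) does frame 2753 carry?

Ten DF minutes hold 17982 frames, so frame 2753 lies in block 0 (frames 0–17981) with 2753 frames into that block.
The block's first minute is 1800 frames and the rest 1798 each; 2753 frames reaches minute 1, so 0 × 18 + 1 × 2 = 2 labels have been skipped so far.
Adding those back, label number 2753 + 2 = 2755 at 30 labels/s is 91 s + 25 f = 0 h 1 min 31 s frame 25, i.e. 00:01:31;25.

00:01:31;25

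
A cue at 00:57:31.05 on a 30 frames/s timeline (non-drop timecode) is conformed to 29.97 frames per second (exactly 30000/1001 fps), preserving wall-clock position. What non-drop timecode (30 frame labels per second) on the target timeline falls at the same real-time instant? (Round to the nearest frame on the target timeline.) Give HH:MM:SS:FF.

Source frame index: (0×3600 + 57×60 + 31) × 30 + 5 = 103535.
Real time: 103535 / (30) = 20707/6 s.
Target frame: (20707/6) × (30000/1001) = 103535000/1001 ≈ 103431.568 → 103432.
At 30 labels/s: frame 103432 → 00:57:27:22.

00:57:27:22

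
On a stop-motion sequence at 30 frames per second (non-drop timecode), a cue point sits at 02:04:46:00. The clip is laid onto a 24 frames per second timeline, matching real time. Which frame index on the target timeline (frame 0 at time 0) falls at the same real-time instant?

Source frame index: (2×3600 + 4×60 + 46) × 30 + 0 = 224580.
Real time: 224580 / (30) = 7486 s.
Target frame: (7486) × (24) = 179664.

frame 179664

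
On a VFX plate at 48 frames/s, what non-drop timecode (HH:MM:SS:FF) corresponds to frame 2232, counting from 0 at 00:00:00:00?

00:00:46:24

2232 ÷ 48 = 46 full seconds, remainder 24 frames.
46 s = 0 h 0 min 46 s.
Timecode: 00:00:46:24.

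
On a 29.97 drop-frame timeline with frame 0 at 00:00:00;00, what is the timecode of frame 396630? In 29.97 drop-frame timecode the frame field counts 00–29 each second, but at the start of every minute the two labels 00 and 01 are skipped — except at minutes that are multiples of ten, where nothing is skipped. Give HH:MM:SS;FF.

03:40:34;06

Ten DF minutes hold 17982 frames, so frame 396630 lies in block 22 (frames 395604–413585) with 1026 frames into that block.
The block's first minute is 1800 frames and the rest 1798 each; 1026 frames reaches minute 0, so 22 × 18 + 0 × 2 = 396 labels have been skipped so far.
Adding those back, label number 396630 + 396 = 397026 at 30 labels/s is 13234 s + 6 f = 3 h 40 min 34 s frame 6, i.e. 03:40:34;06.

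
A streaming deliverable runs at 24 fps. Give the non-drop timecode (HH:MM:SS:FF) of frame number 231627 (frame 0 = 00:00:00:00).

231627 ÷ 24 = 9651 full seconds, remainder 3 frames.
9651 s = 2 h 40 min 51 s.
Timecode: 02:40:51:03.

02:40:51:03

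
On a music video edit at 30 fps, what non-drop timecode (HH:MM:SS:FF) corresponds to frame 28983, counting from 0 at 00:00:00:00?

00:16:06:03

28983 ÷ 30 = 966 full seconds, remainder 3 frames.
966 s = 0 h 16 min 6 s.
Timecode: 00:16:06:03.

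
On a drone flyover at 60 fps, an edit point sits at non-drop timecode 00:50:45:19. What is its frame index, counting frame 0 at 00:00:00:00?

frame 182719

Total seconds to the label: (0 × 3600 + 50 × 60 + 45) = 3045.
Frame index = 3045 × 60 + 19 = 182719.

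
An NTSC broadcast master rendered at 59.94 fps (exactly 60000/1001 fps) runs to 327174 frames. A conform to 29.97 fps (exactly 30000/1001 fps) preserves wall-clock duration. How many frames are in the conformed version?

163587 frames

Frames at target rate = 327174 × (30000/1001) / (60000/1001) = 163587.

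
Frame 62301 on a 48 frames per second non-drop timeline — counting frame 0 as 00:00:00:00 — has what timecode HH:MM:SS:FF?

00:21:37:45

62301 ÷ 48 = 1297 full seconds, remainder 45 frames.
1297 s = 0 h 21 min 37 s.
Timecode: 00:21:37:45.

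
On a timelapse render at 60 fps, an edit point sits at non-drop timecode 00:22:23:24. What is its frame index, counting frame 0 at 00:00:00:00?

Total seconds to the label: (0 × 3600 + 22 × 60 + 23) = 1343.
Frame index = 1343 × 60 + 24 = 80604.

frame 80604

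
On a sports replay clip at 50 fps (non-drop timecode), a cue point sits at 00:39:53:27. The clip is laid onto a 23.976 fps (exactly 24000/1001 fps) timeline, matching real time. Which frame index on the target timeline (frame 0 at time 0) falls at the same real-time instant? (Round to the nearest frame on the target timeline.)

frame 57388

Source frame index: (0×3600 + 39×60 + 53) × 50 + 27 = 119677.
Real time: 119677 / (50) = 119677/50 s.
Target frame: (119677/50) × (24000/1001) = 57444960/1001 ≈ 57387.572 → 57388.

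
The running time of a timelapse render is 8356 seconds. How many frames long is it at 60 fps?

Frames = 8356 × 60 = 501360.

501360 frames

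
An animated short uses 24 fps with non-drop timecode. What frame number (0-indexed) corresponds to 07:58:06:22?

Total seconds to the label: (7 × 3600 + 58 × 60 + 6) = 28686.
Frame index = 28686 × 24 + 22 = 688486.

688486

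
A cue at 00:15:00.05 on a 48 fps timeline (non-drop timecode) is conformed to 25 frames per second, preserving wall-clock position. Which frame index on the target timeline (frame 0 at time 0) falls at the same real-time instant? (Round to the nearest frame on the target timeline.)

frame 22503

Source frame index: (0×3600 + 15×60 + 0) × 48 + 5 = 43205.
Real time: 43205 / (48) = 43205/48 s.
Target frame: (43205/48) × (25) = 1080125/48 ≈ 22502.604 → 22503.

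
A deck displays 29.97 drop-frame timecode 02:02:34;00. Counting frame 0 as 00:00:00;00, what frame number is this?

220400

Complete 10-minute blocks: 12, each 17982 frames → 215784.
Remaining 2 whole minutes in the current block: 1800 + 1 × 1798 = 3598 frames.
Within the current minute: 34 × 30 + 0 − 2 = 1018 (labels ;00/;01 skipped at this minute). Total = 215784 + 3598 + 1018 = 220400.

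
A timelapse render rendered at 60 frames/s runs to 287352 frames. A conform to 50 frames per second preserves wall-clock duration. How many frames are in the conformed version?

Target frames = source frames × (target rate / source rate) = 287352 × (50)/(60) = 287352 × 5/6 = 239460.

239460 frames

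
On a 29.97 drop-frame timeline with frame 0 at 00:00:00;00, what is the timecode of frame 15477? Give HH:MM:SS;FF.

Each 10-minute DF block holds 10 × 60 × 30 − 9 × 2 = 17982 frames. 15477 ÷ 17982 → 0 full blocks, remainder 15477.
Within the partial block the first minute is 1800 frames and each further minute 1798, so 8 further minute boundaries passed. Total skipped labels = 18 × 0 + 2 × 8 = 16.
Non-drop label index = 15477 + 16 = 15493; at 30 labels/s that is 00:08:36:13, i.e. DF 00:08:36;13.

00:08:36;13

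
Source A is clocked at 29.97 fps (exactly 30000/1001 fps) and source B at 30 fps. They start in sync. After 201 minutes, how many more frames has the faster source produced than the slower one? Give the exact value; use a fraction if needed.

201 min = 12060 s.
A emits 30000/1001 × 12060 = 361800000/1001 frames; B emits 30 × 12060 = 361800.
Difference = 361800/1001 frames (≈ 361.4386); B is ahead of A.

361800/1001 frames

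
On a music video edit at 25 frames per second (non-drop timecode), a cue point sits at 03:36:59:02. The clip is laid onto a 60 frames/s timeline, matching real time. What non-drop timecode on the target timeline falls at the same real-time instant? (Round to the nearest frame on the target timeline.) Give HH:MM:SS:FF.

03:36:59:05

Source frame index: (3×3600 + 36×60 + 59) × 25 + 2 = 325477.
Real time: 325477 / (25) = 325477/25 s.
Target frame: (325477/25) × (60) = 3905724/5 ≈ 781144.800 → 781145.
At 60 labels/s: frame 781145 → 03:36:59:05.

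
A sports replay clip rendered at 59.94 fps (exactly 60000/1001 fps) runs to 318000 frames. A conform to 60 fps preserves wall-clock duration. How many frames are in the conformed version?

Target frames = source frames × (target rate / source rate) = 318000 × (60)/(60000/1001) = 318000 × 1001/1000 = 318318.

318318 frames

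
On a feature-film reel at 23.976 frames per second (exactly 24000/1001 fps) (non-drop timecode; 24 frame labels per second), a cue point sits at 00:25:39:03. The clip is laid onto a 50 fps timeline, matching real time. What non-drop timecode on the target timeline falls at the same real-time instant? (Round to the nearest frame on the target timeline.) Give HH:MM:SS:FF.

Source frame index: (0×3600 + 25×60 + 39) × 24 + 3 = 36939.
Real time: 36939 / (24000/1001) = 12325313/8000 s.
Target frame: (12325313/8000) × (50) = 12325313/160 ≈ 77033.206 → 77033.
At 50 labels/s: frame 77033 → 00:25:40:33.

00:25:40:33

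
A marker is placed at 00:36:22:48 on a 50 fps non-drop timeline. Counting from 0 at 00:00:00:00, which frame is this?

109148

Total seconds to the label: (0 × 3600 + 36 × 60 + 22) = 2182.
Frame index = 2182 × 50 + 48 = 109148.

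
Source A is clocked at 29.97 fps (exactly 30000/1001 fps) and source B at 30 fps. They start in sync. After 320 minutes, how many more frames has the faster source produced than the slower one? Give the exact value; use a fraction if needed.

576000/1001 frames

320 min = 19200 s.
A emits 30000/1001 × 19200 = 576000000/1001 frames; B emits 30 × 19200 = 576000.
Difference = 576000/1001 frames (≈ 575.4246); B is ahead of A.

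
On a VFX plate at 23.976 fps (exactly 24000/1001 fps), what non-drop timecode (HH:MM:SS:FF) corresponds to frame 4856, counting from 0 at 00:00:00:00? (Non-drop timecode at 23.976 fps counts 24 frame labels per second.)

4856 ÷ 24 = 202 full seconds, remainder 8 frames.
202 s = 0 h 3 min 22 s.
Timecode: 00:03:22:08.

00:03:22:08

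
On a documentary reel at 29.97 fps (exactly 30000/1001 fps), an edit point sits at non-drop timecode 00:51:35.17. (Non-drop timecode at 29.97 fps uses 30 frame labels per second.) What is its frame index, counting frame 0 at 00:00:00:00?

Total seconds to the label: (0 × 3600 + 51 × 60 + 35) = 3095.
Frame index = 3095 × 30 + 17 = 92867.

frame 92867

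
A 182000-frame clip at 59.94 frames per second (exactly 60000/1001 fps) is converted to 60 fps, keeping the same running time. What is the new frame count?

Target frames = source frames × (target rate / source rate) = 182000 × (60)/(60000/1001) = 182000 × 1001/1000 = 182182.

182182 frames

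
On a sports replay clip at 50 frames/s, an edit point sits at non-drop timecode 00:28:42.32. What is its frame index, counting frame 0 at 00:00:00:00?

frame 86132

Total seconds to the label: (0 × 3600 + 28 × 60 + 42) = 1722.
Frame index = 1722 × 50 + 32 = 86132.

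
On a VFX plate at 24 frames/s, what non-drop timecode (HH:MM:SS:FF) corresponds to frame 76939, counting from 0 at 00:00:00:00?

00:53:25:19

76939 ÷ 24 = 3205 full seconds, remainder 19 frames.
3205 s = 0 h 53 min 25 s.
Timecode: 00:53:25:19.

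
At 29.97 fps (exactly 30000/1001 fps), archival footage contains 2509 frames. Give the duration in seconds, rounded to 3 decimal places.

83.717 seconds

Running time = 2509 × 1001/30000 = 2511509/30000 s ≈ 83.717 s.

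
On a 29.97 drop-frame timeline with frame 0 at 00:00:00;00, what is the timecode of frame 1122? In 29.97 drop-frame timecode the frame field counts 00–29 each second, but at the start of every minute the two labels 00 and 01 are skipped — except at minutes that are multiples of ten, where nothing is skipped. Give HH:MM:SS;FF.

Ten DF minutes hold 17982 frames, so frame 1122 lies in block 0 (frames 0–17981) with 1122 frames into that block.
The block's first minute is 1800 frames and the rest 1798 each; 1122 frames reaches minute 0, so 0 × 18 + 0 × 2 = 0 labels have been skipped so far.
Adding those back, label number 1122 + 0 = 1122 at 30 labels/s is 37 s + 12 f = 0 h 0 min 37 s frame 12, i.e. 00:00:37;12.

00:00:37;12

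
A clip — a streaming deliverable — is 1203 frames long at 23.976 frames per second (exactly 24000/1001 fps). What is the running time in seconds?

Running time = 1203 / (24000/1001) = 50.175125 s.

50.175125 seconds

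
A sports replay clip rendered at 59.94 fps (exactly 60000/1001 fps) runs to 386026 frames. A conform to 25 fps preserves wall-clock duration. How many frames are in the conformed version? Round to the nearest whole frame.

Frames at target rate = 386026 × (25) / (60000/1001) = 193206013/1200 ≈ 161005.011.
Nearest whole frame: 161005.

161005 frames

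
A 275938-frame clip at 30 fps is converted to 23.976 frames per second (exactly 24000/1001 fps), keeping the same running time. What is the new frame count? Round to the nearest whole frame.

220530 frames

Frames at target rate = 275938 × (24000/1001) / (30) = 16980800/77 ≈ 220529.870.
Nearest whole frame: 220530.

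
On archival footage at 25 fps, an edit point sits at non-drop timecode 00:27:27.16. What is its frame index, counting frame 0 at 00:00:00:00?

Total seconds to the label: (0 × 3600 + 27 × 60 + 27) = 1647.
Frame index = 1647 × 25 + 16 = 41191.

41191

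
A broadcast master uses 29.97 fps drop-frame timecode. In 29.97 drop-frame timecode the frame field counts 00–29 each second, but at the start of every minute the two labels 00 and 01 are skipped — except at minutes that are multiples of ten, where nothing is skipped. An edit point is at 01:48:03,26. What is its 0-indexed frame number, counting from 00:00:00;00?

194320

As if non-drop at 30 labels/s: (1 × 3600 + 48 × 60 + 3) × 30 + 26 = 194516.
Minute boundaries passed: 108; those not divisible by 10: 108 − 10 = 98; dropped labels = 2 × 98 = 196.
Actual frame index = 194516 − 196 = 194320.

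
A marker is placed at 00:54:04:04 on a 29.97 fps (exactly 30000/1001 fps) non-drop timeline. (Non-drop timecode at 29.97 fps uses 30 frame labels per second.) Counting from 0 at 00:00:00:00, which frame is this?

frame 97324

Total seconds to the label: (0 × 3600 + 54 × 60 + 4) = 3244.
Frame index = 3244 × 30 + 4 = 97324.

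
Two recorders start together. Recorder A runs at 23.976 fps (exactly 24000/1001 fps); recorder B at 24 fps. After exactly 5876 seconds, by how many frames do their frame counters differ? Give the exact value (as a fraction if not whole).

A emits 24000/1001 × 5876 = 10848000/77 frames; B emits 24 × 5876 = 141024.
Difference = 10848/77 frames (≈ 140.8831); B is ahead of A.

10848/77 frames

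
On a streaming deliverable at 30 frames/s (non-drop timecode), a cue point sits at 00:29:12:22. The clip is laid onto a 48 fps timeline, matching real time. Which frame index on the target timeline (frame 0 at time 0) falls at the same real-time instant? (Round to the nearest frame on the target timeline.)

Source frame index: (0×3600 + 29×60 + 12) × 30 + 22 = 52582.
Real time: 52582 / (30) = 26291/15 s.
Target frame: (26291/15) × (48) = 420656/5 ≈ 84131.200 → 84131.

frame 84131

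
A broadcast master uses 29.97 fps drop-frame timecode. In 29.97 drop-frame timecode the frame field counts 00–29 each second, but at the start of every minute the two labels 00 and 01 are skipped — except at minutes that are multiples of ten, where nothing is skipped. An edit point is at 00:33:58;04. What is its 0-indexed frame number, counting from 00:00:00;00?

61084

Complete 10-minute blocks: 3, each 17982 frames → 53946.
Remaining 3 whole minutes in the current block: 1800 + 2 × 1798 = 5396 frames.
Within the current minute: 58 × 30 + 4 − 2 = 1742 (labels ;00/;01 skipped at this minute). Total = 53946 + 5396 + 1742 = 61084.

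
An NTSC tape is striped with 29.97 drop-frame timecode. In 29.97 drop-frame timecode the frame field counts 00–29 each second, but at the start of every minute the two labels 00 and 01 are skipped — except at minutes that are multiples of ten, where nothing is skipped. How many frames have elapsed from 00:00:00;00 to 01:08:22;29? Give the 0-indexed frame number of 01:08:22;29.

As if non-drop at 30 labels/s: (1 × 3600 + 8 × 60 + 22) × 30 + 29 = 123089.
Minute boundaries passed: 68; those not divisible by 10: 68 − 6 = 62; dropped labels = 2 × 62 = 124.
Actual frame index = 123089 − 124 = 122965.

122965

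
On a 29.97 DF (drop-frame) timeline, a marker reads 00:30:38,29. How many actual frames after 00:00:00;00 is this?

As if non-drop at 30 labels/s: (0 × 3600 + 30 × 60 + 38) × 30 + 29 = 55169.
Minute boundaries passed: 30; those not divisible by 10: 30 − 3 = 27; dropped labels = 2 × 27 = 54.
Actual frame index = 55169 − 54 = 55115.

55115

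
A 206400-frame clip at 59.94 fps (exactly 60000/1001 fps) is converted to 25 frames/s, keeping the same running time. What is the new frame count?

Target frames = source frames × (target rate / source rate) = 206400 × (25)/(60000/1001) = 206400 × 1001/2400 = 86086.

86086 frames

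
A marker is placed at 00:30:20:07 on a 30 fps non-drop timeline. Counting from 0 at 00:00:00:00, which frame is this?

Total seconds to the label: (0 × 3600 + 30 × 60 + 20) = 1820.
Frame index = 1820 × 30 + 7 = 54607.

frame 54607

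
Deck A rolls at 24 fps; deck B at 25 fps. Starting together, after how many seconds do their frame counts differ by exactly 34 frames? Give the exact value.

The gap grows by |25 − 24| = 1 frame per second.
Time for a 34-frame gap: 34 ÷ (1) = 34 s.

34 seconds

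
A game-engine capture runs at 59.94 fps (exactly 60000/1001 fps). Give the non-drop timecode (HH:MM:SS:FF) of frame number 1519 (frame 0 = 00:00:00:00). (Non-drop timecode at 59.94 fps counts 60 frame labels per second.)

00:00:25:19

1519 ÷ 60 = 25 full seconds, remainder 19 frames.
25 s = 0 h 0 min 25 s.
Timecode: 00:00:25:19.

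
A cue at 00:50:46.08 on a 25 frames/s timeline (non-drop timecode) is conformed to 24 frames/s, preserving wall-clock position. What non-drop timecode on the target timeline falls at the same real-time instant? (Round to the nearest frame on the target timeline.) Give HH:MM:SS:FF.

Source frame index: (0×3600 + 50×60 + 46) × 25 + 8 = 76158.
Real time: 76158 / (25) = 76158/25 s.
Target frame: (76158/25) × (24) = 1827792/25 ≈ 73111.680 → 73112.
At 24 labels/s: frame 73112 → 00:50:46:08.

00:50:46:08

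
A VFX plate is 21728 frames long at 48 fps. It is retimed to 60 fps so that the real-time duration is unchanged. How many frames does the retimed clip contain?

Target frames = source frames × (target rate / source rate) = 21728 × (60)/(48) = 21728 × 5/4 = 27160.

27160 frames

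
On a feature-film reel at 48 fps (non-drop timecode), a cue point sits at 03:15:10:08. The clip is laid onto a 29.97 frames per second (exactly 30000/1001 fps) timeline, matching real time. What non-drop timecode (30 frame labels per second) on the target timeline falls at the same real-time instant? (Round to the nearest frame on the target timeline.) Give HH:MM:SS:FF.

03:14:58:14

Source frame index: (3×3600 + 15×60 + 10) × 48 + 8 = 562088.
Real time: 562088 / (48) = 70261/6 s.
Target frame: (70261/6) × (30000/1001) = 351305000/1001 ≈ 350954.046 → 350954.
At 30 labels/s: frame 350954 → 03:14:58:14.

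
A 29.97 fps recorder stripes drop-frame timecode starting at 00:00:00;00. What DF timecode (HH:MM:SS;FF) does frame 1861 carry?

00:01:02;03

Ten DF minutes hold 17982 frames, so frame 1861 lies in block 0 (frames 0–17981) with 1861 frames into that block.
The block's first minute is 1800 frames and the rest 1798 each; 1861 frames reaches minute 1, so 0 × 18 + 1 × 2 = 2 labels have been skipped so far.
Adding those back, label number 1861 + 2 = 1863 at 30 labels/s is 62 s + 3 f = 0 h 1 min 2 s frame 3, i.e. 00:01:02;03.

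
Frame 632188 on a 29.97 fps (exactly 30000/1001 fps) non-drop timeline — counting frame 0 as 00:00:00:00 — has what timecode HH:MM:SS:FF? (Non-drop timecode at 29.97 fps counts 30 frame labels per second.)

05:51:12:28

632188 ÷ 30 = 21072 full seconds, remainder 28 frames.
21072 s = 5 h 51 min 12 s.
Timecode: 05:51:12:28.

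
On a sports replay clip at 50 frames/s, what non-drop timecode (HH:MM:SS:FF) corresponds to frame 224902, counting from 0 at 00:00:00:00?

01:14:58:02

224902 ÷ 50 = 4498 full seconds, remainder 2 frames.
4498 s = 1 h 14 min 58 s.
Timecode: 01:14:58:02.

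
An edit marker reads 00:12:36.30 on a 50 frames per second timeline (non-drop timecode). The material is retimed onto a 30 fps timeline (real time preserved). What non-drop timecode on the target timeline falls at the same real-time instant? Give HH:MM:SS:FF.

Source frame index: (0×3600 + 12×60 + 36) × 50 + 30 = 37830.
Real time: 37830 / (50) = 3783/5 s.
Target frame: (3783/5) × (30) = 22698.
At 30 labels/s: frame 22698 → 00:12:36:18.

00:12:36:18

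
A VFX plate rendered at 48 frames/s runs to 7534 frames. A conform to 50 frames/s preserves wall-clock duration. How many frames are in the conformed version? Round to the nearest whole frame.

Frames at target rate = 7534 × (50) / (48) = 94175/12 ≈ 7847.917.
Nearest whole frame: 7848.

7848 frames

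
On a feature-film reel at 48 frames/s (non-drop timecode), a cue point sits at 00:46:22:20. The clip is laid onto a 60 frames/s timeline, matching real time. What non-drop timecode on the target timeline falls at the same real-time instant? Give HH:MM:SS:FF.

00:46:22:25

Source frame index: (0×3600 + 46×60 + 22) × 48 + 20 = 133556.
Real time: 133556 / (48) = 33389/12 s.
Target frame: (33389/12) × (60) = 166945.
At 60 labels/s: frame 166945 → 00:46:22:25.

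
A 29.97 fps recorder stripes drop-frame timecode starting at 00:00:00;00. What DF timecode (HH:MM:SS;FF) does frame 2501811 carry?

23:11:17;05

Each 10-minute DF block holds 10 × 60 × 30 − 9 × 2 = 17982 frames. 2501811 ÷ 17982 → 139 full blocks, remainder 2313.
Within the partial block the first minute is 1800 frames and each further minute 1798, so 1 further minute boundary passed. Total skipped labels = 18 × 139 + 2 × 1 = 2504.
Non-drop label index = 2501811 + 2504 = 2504315; at 30 labels/s that is 23:11:17:05, i.e. DF 23:11:17;05.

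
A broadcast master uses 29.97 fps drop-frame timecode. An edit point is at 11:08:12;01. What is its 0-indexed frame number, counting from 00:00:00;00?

1201557

As if non-drop at 30 labels/s: (11 × 3600 + 8 × 60 + 12) × 30 + 1 = 1202761.
Minute boundaries passed: 668; those not divisible by 10: 668 − 66 = 602; dropped labels = 2 × 602 = 1204.
Actual frame index = 1202761 − 1204 = 1201557.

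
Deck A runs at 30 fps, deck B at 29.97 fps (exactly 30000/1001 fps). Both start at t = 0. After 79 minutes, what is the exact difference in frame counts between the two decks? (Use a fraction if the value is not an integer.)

142200/1001 frames

79 min = 4740 s.
A emits 30 × 4740 = 142200 frames; B emits 30000/1001 × 4740 = 142200000/1001.
Difference = 142200/1001 frames (≈ 142.0579); B is behind A.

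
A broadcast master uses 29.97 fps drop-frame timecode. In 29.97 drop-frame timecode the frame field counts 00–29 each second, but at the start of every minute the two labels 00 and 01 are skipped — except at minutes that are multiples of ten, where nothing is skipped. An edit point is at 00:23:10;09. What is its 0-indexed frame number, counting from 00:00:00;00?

As if non-drop at 30 labels/s: (0 × 3600 + 23 × 60 + 10) × 30 + 9 = 41709.
Minute boundaries passed: 23; those not divisible by 10: 23 − 2 = 21; dropped labels = 2 × 21 = 42.
Actual frame index = 41709 − 42 = 41667.

41667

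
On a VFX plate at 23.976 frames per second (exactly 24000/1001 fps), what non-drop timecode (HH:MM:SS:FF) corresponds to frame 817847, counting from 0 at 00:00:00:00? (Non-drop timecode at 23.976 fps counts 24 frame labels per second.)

09:27:56:23

817847 ÷ 24 = 34076 full seconds, remainder 23 frames.
34076 s = 9 h 27 min 56 s.
Timecode: 09:27:56:23.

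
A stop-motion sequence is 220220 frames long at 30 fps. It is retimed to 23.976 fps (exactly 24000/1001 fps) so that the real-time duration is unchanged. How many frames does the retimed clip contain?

Target frames = source frames × (target rate / source rate) = 220220 × (24000/1001)/(30) = 220220 × 800/1001 = 176000.

176000 frames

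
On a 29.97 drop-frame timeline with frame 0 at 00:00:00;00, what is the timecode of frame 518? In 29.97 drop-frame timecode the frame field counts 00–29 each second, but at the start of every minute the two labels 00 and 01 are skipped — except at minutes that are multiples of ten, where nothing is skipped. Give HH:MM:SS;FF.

00:00:17;08

Ten DF minutes hold 17982 frames, so frame 518 lies in block 0 (frames 0–17981) with 518 frames into that block.
The block's first minute is 1800 frames and the rest 1798 each; 518 frames reaches minute 0, so 0 × 18 + 0 × 2 = 0 labels have been skipped so far.
Adding those back, label number 518 + 0 = 518 at 30 labels/s is 17 s + 8 f = 0 h 0 min 17 s frame 8, i.e. 00:00:17;08.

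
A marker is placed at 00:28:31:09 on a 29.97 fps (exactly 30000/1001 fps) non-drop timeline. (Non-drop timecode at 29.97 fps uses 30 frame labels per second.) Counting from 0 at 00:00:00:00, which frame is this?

Total seconds to the label: (0 × 3600 + 28 × 60 + 31) = 1711.
Frame index = 1711 × 30 + 9 = 51339.

frame 51339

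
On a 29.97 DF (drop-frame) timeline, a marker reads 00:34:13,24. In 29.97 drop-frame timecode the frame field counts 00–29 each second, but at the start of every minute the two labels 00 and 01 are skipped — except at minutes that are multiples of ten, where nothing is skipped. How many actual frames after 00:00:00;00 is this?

Complete 10-minute blocks: 3, each 17982 frames → 53946.
Remaining 4 whole minutes in the current block: 1800 + 3 × 1798 = 7194 frames.
Within the current minute: 13 × 30 + 24 − 2 = 412 (labels ;00/;01 skipped at this minute). Total = 53946 + 7194 + 412 = 61552.

61552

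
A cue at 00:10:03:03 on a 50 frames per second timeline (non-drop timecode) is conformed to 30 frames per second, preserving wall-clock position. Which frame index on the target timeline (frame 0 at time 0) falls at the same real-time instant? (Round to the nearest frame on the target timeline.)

frame 18092

Source frame index: (0×3600 + 10×60 + 3) × 50 + 3 = 30153.
Real time: 30153 / (50) = 30153/50 s.
Target frame: (30153/50) × (30) = 90459/5 ≈ 18091.800 → 18092.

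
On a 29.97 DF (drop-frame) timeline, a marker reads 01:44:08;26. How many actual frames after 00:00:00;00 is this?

187278

Complete 10-minute blocks: 10, each 17982 frames → 179820.
Remaining 4 whole minutes in the current block: 1800 + 3 × 1798 = 7194 frames.
Within the current minute: 8 × 30 + 26 − 2 = 264 (labels ;00/;01 skipped at this minute). Total = 179820 + 7194 + 264 = 187278.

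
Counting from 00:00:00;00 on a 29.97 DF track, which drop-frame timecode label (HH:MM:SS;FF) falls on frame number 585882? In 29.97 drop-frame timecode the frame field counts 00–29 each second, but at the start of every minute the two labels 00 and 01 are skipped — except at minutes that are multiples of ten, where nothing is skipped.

Ten DF minutes hold 17982 frames, so frame 585882 lies in block 32 (frames 575424–593405) with 10458 frames into that block.
The block's first minute is 1800 frames and the rest 1798 each; 10458 frames reaches minute 5, so 32 × 18 + 5 × 2 = 586 labels have been skipped so far.
Adding those back, label number 585882 + 586 = 586468 at 30 labels/s is 19548 s + 28 f = 5 h 25 min 48 s frame 28, i.e. 05:25:48;28.

05:25:48;28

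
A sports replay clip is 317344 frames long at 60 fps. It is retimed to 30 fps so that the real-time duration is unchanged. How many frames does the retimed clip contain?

158672 frames

Target frames = source frames × (target rate / source rate) = 317344 × (30)/(60) = 317344 × 1/2 = 158672.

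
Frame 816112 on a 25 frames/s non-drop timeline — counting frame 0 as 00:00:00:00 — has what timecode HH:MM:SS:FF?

816112 ÷ 25 = 32644 full seconds, remainder 12 frames.
32644 s = 9 h 4 min 4 s.
Timecode: 09:04:04:12.

09:04:04:12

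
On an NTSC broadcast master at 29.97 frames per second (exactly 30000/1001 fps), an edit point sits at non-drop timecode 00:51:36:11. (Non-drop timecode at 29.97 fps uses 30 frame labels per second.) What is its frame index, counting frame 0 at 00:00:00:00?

Total seconds to the label: (0 × 3600 + 51 × 60 + 36) = 3096.
Frame index = 3096 × 30 + 11 = 92891.

frame 92891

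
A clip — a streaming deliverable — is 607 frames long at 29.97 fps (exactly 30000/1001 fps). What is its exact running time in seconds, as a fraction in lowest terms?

Running time = 607 ÷ (30000/1001) = 607 × 1001/30000 = 607607/30000 s.

607607/30000 seconds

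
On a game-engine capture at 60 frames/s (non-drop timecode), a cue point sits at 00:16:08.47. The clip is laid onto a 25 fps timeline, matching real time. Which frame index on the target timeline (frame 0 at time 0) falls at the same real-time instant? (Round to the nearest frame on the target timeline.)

Source frame index: (0×3600 + 16×60 + 8) × 60 + 47 = 58127.
Real time: 58127 / (60) = 58127/60 s.
Target frame: (58127/60) × (25) = 290635/12 ≈ 24219.583 → 24220.

frame 24220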